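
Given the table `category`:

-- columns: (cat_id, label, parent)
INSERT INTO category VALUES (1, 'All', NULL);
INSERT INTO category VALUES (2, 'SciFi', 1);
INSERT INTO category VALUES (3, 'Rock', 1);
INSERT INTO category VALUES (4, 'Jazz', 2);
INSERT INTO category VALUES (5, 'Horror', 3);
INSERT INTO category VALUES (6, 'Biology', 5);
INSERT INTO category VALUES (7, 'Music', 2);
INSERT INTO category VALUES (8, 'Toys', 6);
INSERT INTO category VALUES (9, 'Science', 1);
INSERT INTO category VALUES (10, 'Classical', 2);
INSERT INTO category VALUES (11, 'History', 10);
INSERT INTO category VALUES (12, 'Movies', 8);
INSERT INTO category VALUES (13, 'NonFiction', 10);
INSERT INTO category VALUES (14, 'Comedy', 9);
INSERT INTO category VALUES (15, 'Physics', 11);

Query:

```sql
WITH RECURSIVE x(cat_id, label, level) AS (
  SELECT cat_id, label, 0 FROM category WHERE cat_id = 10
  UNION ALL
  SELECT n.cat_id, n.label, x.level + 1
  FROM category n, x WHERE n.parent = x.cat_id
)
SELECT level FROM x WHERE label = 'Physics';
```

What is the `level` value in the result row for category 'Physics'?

2

Base: cat_id=10 (Classical) at level 0.
Iteration 1: rows with parent in {10} -> History (id 11, level 1), NonFiction (id 13, level 1).
Iteration 2: rows with parent in {11,13} -> Physics (id 15, level 2).
Iteration 3: no rows with parent in {15}; recursion stops.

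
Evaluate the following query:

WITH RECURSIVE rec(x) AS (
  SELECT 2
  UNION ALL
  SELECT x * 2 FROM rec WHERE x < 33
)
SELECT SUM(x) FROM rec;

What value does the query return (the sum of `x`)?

126

Base: x=2.
Iteration 1: 2 < 33 holds -> x = 2 * 2 = 4.
Iteration 2: 4 < 33 holds -> x = 4 * 2 = 8.
Iteration 3: 8 < 33 holds -> x = 8 * 2 = 16.
Iteration 4: 16 < 33 holds -> x = 16 * 2 = 32.
Iteration 5: 32 < 33 holds -> x = 32 * 2 = 64.
Iteration 6: 64 < 33 fails; recursion stops.
SUM(x) = 2 + 4 + 8 + 16 + 32 + 64 = 126.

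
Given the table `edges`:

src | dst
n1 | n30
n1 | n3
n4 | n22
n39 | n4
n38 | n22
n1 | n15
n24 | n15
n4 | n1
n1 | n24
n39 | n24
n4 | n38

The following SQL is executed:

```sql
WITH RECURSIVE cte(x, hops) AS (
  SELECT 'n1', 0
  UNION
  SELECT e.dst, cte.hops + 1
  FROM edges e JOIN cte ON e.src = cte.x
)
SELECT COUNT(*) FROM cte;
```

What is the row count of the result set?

Base: (n1, hops=0).
Iteration 1: edges from {n1} -> (n15, hops=1), (n24, hops=1), (n3, hops=1), (n30, hops=1).
Iteration 2: edges from {n15,n24,n3,n30} -> (n15, hops=2).
Iteration 3: no outgoing edges from {n15}; recursion stops.
Total rows emitted: 6.

6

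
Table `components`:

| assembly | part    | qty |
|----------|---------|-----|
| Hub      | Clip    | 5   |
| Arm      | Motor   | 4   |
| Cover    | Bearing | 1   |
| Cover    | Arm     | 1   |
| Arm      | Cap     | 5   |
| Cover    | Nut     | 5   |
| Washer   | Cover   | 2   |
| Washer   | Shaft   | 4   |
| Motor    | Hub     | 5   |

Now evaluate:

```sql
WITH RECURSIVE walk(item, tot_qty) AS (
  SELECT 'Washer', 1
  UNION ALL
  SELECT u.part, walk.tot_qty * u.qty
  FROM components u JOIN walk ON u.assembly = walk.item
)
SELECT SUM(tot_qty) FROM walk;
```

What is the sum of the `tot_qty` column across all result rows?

279

Base: (Washer, tot_qty=1).
Iteration 1: components of {Washer} -> Cover = 1*2 = 2, Shaft = 1*4 = 4.
Iteration 2: components of {Cover,Shaft} -> Arm = 2*1 = 2, Bearing = 2*1 = 2, Nut = 2*5 = 10.
Iteration 3: components of {Arm,Bearing,Nut} -> Cap = 2*5 = 10, Motor = 2*4 = 8.
Iteration 4: components of {Cap,Motor} -> Hub = 8*5 = 40.
Iteration 5: components of {Hub} -> Clip = 40*5 = 200.
Iteration 6: no further components; recursion stops.
SUM(tot_qty) = 1 + 2 + 4 + 2 + 10 + 2 + 10 + 8 + 40 + 200 = 279.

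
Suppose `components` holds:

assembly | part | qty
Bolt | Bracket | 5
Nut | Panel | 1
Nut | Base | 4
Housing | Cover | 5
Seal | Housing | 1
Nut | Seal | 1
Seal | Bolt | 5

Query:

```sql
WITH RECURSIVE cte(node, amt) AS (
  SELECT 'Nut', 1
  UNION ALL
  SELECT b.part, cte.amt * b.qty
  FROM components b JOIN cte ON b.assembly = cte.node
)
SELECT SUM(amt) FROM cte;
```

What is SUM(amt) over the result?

Base: (Nut, amt=1).
Iteration 1: components of {Nut} -> Base = 1*4 = 4, Panel = 1*1 = 1, Seal = 1*1 = 1.
Iteration 2: components of {Base,Panel,Seal} -> Bolt = 1*5 = 5, Housing = 1*1 = 1.
Iteration 3: components of {Bolt,Housing} -> Bracket = 5*5 = 25, Cover = 1*5 = 5.
Iteration 4: no further components; recursion stops.
SUM(amt) = 1 + 1 + 4 + 1 + 5 + 1 + 25 + 5 = 43.

43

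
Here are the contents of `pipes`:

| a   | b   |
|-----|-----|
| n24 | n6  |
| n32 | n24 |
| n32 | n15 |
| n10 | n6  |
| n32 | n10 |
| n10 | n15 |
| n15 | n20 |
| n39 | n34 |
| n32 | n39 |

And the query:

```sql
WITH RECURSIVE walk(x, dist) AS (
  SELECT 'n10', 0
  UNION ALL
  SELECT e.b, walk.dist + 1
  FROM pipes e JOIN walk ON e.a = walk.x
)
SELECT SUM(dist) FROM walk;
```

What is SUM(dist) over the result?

4

Base: (n10, dist=0).
Iteration 1: edges from {n10} -> (n15, dist=1), (n6, dist=1).
Iteration 2: edges from {n15,n6} -> (n20, dist=2).
Iteration 3: no outgoing edges from {n20}; recursion stops.
SUM(dist) = 0 + 1 + 1 + 2 = 4.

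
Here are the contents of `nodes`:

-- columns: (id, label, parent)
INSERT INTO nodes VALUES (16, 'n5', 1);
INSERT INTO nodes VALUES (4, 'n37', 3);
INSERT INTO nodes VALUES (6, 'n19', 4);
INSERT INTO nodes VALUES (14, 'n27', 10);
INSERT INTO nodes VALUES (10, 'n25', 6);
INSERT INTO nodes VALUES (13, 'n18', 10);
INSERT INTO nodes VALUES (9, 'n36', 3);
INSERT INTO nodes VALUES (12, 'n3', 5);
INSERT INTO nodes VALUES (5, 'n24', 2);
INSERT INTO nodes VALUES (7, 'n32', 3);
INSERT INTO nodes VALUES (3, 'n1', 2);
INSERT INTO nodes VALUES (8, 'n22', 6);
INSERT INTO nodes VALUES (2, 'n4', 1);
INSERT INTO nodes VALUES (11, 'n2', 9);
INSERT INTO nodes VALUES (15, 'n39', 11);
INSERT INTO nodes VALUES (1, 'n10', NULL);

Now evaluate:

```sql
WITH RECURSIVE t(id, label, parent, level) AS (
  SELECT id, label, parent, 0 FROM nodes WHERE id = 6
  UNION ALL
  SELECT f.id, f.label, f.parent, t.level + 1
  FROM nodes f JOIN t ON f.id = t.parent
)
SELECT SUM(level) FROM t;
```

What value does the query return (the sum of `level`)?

10

Base: id=6 (n19), parent=4, level 0.
Iteration 1: join on id=4 -> n37 (id 4, parent=3, level 1).
Iteration 2: join on id=3 -> n1 (id 3, parent=2, level 2).
Iteration 3: join on id=2 -> n4 (id 2, parent=1, level 3).
Iteration 4: join on id=1 -> n10 (id 1, parent=NULL, level 4).
Iteration 5: parent is NULL; no match; recursion stops.
SUM(level) = 0 + 1 + 2 + 3 + 4 = 10.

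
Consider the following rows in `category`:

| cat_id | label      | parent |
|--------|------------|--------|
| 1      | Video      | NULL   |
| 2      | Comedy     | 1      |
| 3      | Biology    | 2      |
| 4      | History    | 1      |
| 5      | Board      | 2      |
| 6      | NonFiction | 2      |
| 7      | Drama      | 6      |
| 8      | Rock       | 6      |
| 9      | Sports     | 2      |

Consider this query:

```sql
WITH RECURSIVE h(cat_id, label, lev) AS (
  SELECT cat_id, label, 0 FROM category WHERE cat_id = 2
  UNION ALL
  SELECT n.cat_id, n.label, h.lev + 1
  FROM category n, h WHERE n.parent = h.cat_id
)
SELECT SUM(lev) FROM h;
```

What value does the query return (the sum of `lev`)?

8

Base: cat_id=2 (Comedy) at lev 0.
Iteration 1: rows with parent in {2} -> Biology (id 3, lev 1), Board (id 5, lev 1), NonFiction (id 6, lev 1), Sports (id 9, lev 1).
Iteration 2: rows with parent in {3,5,6,9} -> Drama (id 7, lev 2), Rock (id 8, lev 2).
Iteration 3: no rows with parent in {7,8}; recursion stops.
SUM(lev) = 0 + 1 + 1 + 1 + 1 + 2 + 2 = 8.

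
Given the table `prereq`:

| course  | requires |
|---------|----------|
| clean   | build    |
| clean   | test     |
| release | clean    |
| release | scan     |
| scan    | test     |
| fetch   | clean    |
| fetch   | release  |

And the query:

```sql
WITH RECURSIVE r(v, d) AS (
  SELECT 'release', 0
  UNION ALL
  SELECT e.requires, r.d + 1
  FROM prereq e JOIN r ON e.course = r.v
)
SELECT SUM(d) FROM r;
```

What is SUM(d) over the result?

Base: (release, d=0).
Iteration 1: edges from {release} -> (clean, d=1), (scan, d=1).
Iteration 2: edges from {clean,scan} -> (build, d=2), (test, d=2) x2. [UNION ALL keeps all 3 new rows, including repeats]
Iteration 3: no outgoing edges from {build,test}; recursion stops.
SUM(d) = 0 + 1 + 1 + 2 + 2 + 2 = 8.

8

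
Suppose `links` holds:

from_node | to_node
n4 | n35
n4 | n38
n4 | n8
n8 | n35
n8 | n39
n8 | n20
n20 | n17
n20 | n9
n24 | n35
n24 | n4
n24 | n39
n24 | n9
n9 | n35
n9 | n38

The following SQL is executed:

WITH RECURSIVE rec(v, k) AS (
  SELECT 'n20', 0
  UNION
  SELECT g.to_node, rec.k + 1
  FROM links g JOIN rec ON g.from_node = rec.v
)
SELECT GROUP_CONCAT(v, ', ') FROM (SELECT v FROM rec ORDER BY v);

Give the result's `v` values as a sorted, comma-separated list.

n17, n20, n35, n38, n9

Base: (n20, k=0).
Iteration 1: edges from {n20} -> (n17, k=1), (n9, k=1).
Iteration 2: edges from {n17,n9} -> (n35, k=2), (n38, k=2).
Iteration 3: no outgoing edges from {n35,n38}; recursion stops.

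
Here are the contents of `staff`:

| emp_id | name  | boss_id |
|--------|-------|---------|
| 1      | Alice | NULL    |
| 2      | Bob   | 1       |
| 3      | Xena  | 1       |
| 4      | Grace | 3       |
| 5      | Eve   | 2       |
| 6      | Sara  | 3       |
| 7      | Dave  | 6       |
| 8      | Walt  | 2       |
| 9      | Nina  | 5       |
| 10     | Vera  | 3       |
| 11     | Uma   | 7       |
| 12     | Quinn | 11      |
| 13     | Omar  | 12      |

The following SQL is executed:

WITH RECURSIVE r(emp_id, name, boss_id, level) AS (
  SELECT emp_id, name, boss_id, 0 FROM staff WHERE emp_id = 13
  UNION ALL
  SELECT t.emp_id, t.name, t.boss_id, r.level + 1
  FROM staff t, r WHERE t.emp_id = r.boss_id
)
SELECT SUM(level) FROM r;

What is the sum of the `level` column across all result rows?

21

Base: emp_id=13 (Omar), boss_id=12, level 0.
Iteration 1: join on emp_id=12 -> Quinn (id 12, boss_id=11, level 1).
Iteration 2: join on emp_id=11 -> Uma (id 11, boss_id=7, level 2).
Iteration 3: join on emp_id=7 -> Dave (id 7, boss_id=6, level 3).
Iteration 4: join on emp_id=6 -> Sara (id 6, boss_id=3, level 4).
Iteration 5: join on emp_id=3 -> Xena (id 3, boss_id=1, level 5).
Iteration 6: join on emp_id=1 -> Alice (id 1, boss_id=NULL, level 6).
Iteration 7: boss_id is NULL; no match; recursion stops.
SUM(level) = 0 + 1 + 2 + 3 + 4 + 5 + 6 = 21.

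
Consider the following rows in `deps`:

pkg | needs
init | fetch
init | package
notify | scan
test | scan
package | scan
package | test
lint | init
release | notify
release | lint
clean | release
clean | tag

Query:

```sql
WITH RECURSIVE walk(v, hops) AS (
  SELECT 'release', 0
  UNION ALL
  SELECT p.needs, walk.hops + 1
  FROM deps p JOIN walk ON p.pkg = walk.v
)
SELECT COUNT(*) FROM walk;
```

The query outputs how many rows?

Base: (release, hops=0).
Iteration 1: edges from {release} -> (lint, hops=1), (notify, hops=1).
Iteration 2: edges from {lint,notify} -> (init, hops=2), (scan, hops=2).
Iteration 3: edges from {init,scan} -> (fetch, hops=3), (package, hops=3).
Iteration 4: edges from {fetch,package} -> (scan, hops=4), (test, hops=4).
Iteration 5: edges from {scan,test} -> (scan, hops=5).
Iteration 6: no outgoing edges from {scan}; recursion stops.
Total rows emitted: 10.

10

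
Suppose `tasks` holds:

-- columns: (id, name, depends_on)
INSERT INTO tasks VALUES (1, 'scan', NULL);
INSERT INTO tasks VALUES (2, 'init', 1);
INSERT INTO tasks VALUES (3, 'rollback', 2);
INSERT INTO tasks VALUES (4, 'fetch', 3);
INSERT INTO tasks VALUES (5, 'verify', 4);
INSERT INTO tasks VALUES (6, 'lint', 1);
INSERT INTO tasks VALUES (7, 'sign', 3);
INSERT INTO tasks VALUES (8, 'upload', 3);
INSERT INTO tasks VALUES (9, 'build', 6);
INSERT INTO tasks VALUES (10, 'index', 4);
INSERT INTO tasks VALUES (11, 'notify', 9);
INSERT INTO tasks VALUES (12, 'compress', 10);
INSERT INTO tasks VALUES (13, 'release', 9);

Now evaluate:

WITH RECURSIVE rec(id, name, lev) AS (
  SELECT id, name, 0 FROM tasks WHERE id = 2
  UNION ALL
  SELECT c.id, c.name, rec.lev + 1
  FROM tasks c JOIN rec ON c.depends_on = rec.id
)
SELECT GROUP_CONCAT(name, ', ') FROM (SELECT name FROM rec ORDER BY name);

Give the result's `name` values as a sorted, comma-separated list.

compress, fetch, index, init, rollback, sign, upload, verify

Base: id=2 (init) at lev 0.
Iteration 1: rows with depends_on in {2} -> rollback (id 3, lev 1).
Iteration 2: rows with depends_on in {3} -> fetch (id 4, lev 2), sign (id 7, lev 2), upload (id 8, lev 2).
Iteration 3: rows with depends_on in {4,7,8} -> verify (id 5, lev 3), index (id 10, lev 3).
Iteration 4: rows with depends_on in {5,10} -> compress (id 12, lev 4).
Iteration 5: no rows with depends_on in {12}; recursion stops.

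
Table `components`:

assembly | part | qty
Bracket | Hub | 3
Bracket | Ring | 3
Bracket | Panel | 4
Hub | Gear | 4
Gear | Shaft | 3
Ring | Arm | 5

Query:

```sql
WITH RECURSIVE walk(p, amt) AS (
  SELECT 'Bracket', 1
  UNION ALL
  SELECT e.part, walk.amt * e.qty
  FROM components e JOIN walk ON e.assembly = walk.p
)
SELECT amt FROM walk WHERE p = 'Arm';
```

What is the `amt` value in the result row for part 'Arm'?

15

Base: (Bracket, amt=1).
Iteration 1: components of {Bracket} -> Hub = 1*3 = 3, Panel = 1*4 = 4, Ring = 1*3 = 3.
Iteration 2: components of {Hub,Panel,Ring} -> Arm = 3*5 = 15, Gear = 3*4 = 12.
Iteration 3: components of {Arm,Gear} -> Shaft = 12*3 = 36.
Iteration 4: no further components; recursion stops.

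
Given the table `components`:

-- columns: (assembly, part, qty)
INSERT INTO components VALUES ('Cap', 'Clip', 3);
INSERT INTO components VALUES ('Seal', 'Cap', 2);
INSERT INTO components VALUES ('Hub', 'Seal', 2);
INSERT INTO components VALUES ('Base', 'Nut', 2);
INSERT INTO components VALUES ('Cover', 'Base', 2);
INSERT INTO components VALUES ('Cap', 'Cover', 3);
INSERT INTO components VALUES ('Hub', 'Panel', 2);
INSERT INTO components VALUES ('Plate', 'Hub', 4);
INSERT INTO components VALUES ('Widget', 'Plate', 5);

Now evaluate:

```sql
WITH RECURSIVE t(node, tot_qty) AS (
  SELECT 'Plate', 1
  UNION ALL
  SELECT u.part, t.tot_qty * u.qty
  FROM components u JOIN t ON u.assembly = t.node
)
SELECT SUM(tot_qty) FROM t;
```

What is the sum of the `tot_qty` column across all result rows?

421

Base: (Plate, tot_qty=1).
Iteration 1: components of {Plate} -> Hub = 1*4 = 4.
Iteration 2: components of {Hub} -> Panel = 4*2 = 8, Seal = 4*2 = 8.
Iteration 3: components of {Panel,Seal} -> Cap = 8*2 = 16.
Iteration 4: components of {Cap} -> Clip = 16*3 = 48, Cover = 16*3 = 48.
Iteration 5: components of {Clip,Cover} -> Base = 48*2 = 96.
Iteration 6: components of {Base} -> Nut = 96*2 = 192.
Iteration 7: no further components; recursion stops.
SUM(tot_qty) = 1 + 4 + 8 + 8 + 16 + 48 + 48 + 96 + 192 = 421.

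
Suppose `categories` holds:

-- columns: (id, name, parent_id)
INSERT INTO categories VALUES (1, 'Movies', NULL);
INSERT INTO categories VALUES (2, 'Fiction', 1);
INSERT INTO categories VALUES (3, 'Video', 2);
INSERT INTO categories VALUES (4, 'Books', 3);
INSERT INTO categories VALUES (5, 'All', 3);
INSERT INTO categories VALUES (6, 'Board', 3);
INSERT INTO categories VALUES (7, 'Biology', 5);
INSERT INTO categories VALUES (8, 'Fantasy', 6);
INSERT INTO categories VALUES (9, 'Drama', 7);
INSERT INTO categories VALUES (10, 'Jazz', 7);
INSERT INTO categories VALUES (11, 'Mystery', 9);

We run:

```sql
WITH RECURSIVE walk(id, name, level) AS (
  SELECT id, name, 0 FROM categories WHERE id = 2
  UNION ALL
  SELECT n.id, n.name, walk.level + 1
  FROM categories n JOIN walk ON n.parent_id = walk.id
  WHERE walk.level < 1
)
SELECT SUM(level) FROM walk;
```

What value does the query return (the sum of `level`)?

Base: id=2 (Fiction) at level 0.
Iteration 1: rows with parent_id in {2} -> Video (id 3, level 1).
Iteration 2: level < 1 fails for all current rows; recursion stops.
SUM(level) = 0 + 1 = 1.

1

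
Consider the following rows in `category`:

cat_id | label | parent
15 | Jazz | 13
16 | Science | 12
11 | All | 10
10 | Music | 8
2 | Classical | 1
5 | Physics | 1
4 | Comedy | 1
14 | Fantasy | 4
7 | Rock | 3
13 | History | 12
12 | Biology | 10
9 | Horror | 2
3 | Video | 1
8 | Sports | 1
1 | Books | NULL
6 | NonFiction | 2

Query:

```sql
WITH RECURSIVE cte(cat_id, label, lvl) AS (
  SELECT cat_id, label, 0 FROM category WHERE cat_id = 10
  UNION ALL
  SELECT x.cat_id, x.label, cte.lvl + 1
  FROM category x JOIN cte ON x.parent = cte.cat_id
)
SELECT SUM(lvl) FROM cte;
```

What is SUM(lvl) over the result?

Base: cat_id=10 (Music) at lvl 0.
Iteration 1: rows with parent in {10} -> All (id 11, lvl 1), Biology (id 12, lvl 1).
Iteration 2: rows with parent in {11,12} -> History (id 13, lvl 2), Science (id 16, lvl 2).
Iteration 3: rows with parent in {13,16} -> Jazz (id 15, lvl 3).
Iteration 4: no rows with parent in {15}; recursion stops.
SUM(lvl) = 0 + 1 + 1 + 2 + 2 + 3 = 9.

9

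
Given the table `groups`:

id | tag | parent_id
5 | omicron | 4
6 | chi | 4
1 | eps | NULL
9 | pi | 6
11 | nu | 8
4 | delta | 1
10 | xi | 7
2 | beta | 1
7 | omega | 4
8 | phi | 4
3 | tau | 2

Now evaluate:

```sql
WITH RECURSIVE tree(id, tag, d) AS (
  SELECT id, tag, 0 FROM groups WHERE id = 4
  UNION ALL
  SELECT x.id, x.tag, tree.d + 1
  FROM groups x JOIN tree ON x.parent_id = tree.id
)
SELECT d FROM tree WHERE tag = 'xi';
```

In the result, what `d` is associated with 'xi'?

2

Base: id=4 (delta) at d 0.
Iteration 1: rows with parent_id in {4} -> omicron (id 5, d 1), chi (id 6, d 1), omega (id 7, d 1), phi (id 8, d 1).
Iteration 2: rows with parent_id in {5,6,7,8} -> pi (id 9, d 2), xi (id 10, d 2), nu (id 11, d 2).
Iteration 3: no rows with parent_id in {9,10,11}; recursion stops.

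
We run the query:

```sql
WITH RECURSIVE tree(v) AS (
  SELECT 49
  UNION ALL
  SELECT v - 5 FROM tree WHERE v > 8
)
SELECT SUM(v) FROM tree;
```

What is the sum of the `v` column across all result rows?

Base: v=49.
Iteration 1: 49 > 8 holds -> v = 49 - 5 = 44.
Iteration 2: 44 > 8 holds -> v = 44 - 5 = 39.
Iteration 3: 39 > 8 holds -> v = 39 - 5 = 34.
Iteration 4: 34 > 8 holds -> v = 34 - 5 = 29.
Iteration 5: 29 > 8 holds -> v = 29 - 5 = 24.
Iteration 6: 24 > 8 holds -> v = 24 - 5 = 19.
Iteration 7: 19 > 8 holds -> v = 19 - 5 = 14.
Iteration 8: 14 > 8 holds -> v = 14 - 5 = 9.
Iteration 9: 9 > 8 holds -> v = 9 - 5 = 4.
Iteration 10: 4 > 8 fails; recursion stops.
SUM(v) = 49 + 44 + 39 + 34 + 29 + 24 + 19 + 14 + 9 + 4 = 265.

265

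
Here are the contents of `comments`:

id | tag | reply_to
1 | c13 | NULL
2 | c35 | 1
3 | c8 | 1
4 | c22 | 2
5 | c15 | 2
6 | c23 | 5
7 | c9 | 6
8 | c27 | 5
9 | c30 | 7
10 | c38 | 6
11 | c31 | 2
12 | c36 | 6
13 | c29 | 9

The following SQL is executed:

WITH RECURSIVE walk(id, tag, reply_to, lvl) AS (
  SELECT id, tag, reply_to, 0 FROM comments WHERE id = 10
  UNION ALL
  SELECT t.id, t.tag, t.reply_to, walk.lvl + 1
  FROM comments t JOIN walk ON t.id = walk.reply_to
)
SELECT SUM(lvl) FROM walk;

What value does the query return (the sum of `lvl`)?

Base: id=10 (c38), reply_to=6, lvl 0.
Iteration 1: join on id=6 -> c23 (id 6, reply_to=5, lvl 1).
Iteration 2: join on id=5 -> c15 (id 5, reply_to=2, lvl 2).
Iteration 3: join on id=2 -> c35 (id 2, reply_to=1, lvl 3).
Iteration 4: join on id=1 -> c13 (id 1, reply_to=NULL, lvl 4).
Iteration 5: reply_to is NULL; no match; recursion stops.
SUM(lvl) = 0 + 1 + 2 + 3 + 4 = 10.

10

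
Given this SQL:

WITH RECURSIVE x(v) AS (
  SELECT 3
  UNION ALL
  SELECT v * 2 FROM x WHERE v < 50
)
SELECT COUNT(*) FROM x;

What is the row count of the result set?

6

Base: v=3.
Iteration 1: 3 < 50 holds -> v = 3 * 2 = 6.
Iteration 2: 6 < 50 holds -> v = 6 * 2 = 12.
Iteration 3: 12 < 50 holds -> v = 12 * 2 = 24.
Iteration 4: 24 < 50 holds -> v = 24 * 2 = 48.
Iteration 5: 48 < 50 holds -> v = 48 * 2 = 96.
Iteration 6: 96 < 50 fails; recursion stops.
Total rows emitted: 6.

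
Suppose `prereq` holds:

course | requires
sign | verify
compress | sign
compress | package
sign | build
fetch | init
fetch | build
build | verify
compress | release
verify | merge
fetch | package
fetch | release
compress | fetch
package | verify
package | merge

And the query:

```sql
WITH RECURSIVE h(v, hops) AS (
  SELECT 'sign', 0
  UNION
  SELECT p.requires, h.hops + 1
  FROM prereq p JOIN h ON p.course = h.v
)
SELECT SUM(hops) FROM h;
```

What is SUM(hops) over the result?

Base: (sign, hops=0).
Iteration 1: edges from {sign} -> (build, hops=1), (verify, hops=1).
Iteration 2: edges from {build,verify} -> (merge, hops=2), (verify, hops=2).
Iteration 3: edges from {merge,verify} -> (merge, hops=3).
Iteration 4: no outgoing edges from {merge}; recursion stops.
SUM(hops) = 0 + 1 + 1 + 2 + 2 + 3 = 9.

9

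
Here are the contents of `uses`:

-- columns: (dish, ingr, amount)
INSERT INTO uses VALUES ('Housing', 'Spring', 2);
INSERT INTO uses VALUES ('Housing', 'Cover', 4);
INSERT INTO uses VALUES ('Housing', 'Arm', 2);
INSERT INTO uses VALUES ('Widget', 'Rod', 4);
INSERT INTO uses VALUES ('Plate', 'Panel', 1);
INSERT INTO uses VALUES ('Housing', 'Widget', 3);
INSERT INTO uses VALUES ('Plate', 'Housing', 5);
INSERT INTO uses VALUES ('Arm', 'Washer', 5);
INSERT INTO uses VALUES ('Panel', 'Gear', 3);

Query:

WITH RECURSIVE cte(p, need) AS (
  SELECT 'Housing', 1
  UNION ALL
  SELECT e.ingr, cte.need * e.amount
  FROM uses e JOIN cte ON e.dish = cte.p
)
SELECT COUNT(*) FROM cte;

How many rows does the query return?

7

Base: (Housing, need=1).
Iteration 1: components of {Housing} -> Arm = 1*2 = 2, Cover = 1*4 = 4, Spring = 1*2 = 2, Widget = 1*3 = 3.
Iteration 2: components of {Arm,Cover,Spring,Widget} -> Rod = 3*4 = 12, Washer = 2*5 = 10.
Iteration 3: no further components; recursion stops.
Total rows emitted: 7.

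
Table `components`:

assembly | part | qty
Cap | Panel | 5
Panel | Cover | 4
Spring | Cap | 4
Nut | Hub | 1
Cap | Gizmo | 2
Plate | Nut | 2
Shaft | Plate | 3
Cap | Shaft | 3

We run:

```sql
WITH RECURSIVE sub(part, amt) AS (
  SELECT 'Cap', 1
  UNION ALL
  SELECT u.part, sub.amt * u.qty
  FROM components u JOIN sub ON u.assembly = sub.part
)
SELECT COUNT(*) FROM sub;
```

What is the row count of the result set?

8

Base: (Cap, amt=1).
Iteration 1: components of {Cap} -> Gizmo = 1*2 = 2, Panel = 1*5 = 5, Shaft = 1*3 = 3.
Iteration 2: components of {Gizmo,Panel,Shaft} -> Cover = 5*4 = 20, Plate = 3*3 = 9.
Iteration 3: components of {Cover,Plate} -> Nut = 9*2 = 18.
Iteration 4: components of {Nut} -> Hub = 18*1 = 18.
Iteration 5: no further components; recursion stops.
Total rows emitted: 8.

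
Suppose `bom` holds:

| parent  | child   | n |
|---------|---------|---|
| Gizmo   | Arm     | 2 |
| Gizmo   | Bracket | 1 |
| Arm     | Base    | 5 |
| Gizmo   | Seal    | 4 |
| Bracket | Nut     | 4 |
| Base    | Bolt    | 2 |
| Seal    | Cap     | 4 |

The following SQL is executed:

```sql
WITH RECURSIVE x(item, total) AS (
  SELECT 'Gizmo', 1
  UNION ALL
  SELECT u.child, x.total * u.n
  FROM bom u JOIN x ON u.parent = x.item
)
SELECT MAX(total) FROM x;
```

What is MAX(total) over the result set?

Base: (Gizmo, total=1).
Iteration 1: components of {Gizmo} -> Arm = 1*2 = 2, Bracket = 1*1 = 1, Seal = 1*4 = 4.
Iteration 2: components of {Arm,Bracket,Seal} -> Base = 2*5 = 10, Cap = 4*4 = 16, Nut = 1*4 = 4.
Iteration 3: components of {Base,Cap,Nut} -> Bolt = 10*2 = 20.
Iteration 4: no further components; recursion stops.
total values: 1, 2, 1, 4, 10, 4, 16, 20; the maximum is 20.

20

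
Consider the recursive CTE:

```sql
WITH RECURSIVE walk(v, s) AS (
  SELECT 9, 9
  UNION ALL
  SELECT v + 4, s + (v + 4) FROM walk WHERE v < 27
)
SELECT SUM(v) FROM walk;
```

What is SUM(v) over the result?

114

Base: v=9, s=9.
Iteration 1: 9 < 27 holds -> v = 9 + 4 = 13, s = 9 + 13 = 22.
Iteration 2: 13 < 27 holds -> v = 13 + 4 = 17, s = 22 + 17 = 39.
Iteration 3: 17 < 27 holds -> v = 17 + 4 = 21, s = 39 + 21 = 60.
Iteration 4: 21 < 27 holds -> v = 21 + 4 = 25, s = 60 + 25 = 85.
Iteration 5: 25 < 27 holds -> v = 25 + 4 = 29, s = 85 + 29 = 114.
Iteration 6: 29 < 27 fails; recursion stops.
SUM(v) = 9 + 13 + 17 + 21 + 25 + 29 = 114.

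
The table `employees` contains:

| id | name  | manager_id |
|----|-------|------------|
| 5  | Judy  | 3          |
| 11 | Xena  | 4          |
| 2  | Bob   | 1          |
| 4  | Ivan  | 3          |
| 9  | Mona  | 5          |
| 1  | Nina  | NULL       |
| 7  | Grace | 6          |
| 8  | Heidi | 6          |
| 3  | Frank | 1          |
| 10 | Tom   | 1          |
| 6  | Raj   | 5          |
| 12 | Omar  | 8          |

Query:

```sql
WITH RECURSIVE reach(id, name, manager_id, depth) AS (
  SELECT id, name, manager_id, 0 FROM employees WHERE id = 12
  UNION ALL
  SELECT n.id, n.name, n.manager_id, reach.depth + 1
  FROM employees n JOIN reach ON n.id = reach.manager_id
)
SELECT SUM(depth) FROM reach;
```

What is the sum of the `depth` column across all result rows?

Base: id=12 (Omar), manager_id=8, depth 0.
Iteration 1: join on id=8 -> Heidi (id 8, manager_id=6, depth 1).
Iteration 2: join on id=6 -> Raj (id 6, manager_id=5, depth 2).
Iteration 3: join on id=5 -> Judy (id 5, manager_id=3, depth 3).
Iteration 4: join on id=3 -> Frank (id 3, manager_id=1, depth 4).
Iteration 5: join on id=1 -> Nina (id 1, manager_id=NULL, depth 5).
Iteration 6: manager_id is NULL; no match; recursion stops.
SUM(depth) = 0 + 1 + 2 + 3 + 4 + 5 = 15.

15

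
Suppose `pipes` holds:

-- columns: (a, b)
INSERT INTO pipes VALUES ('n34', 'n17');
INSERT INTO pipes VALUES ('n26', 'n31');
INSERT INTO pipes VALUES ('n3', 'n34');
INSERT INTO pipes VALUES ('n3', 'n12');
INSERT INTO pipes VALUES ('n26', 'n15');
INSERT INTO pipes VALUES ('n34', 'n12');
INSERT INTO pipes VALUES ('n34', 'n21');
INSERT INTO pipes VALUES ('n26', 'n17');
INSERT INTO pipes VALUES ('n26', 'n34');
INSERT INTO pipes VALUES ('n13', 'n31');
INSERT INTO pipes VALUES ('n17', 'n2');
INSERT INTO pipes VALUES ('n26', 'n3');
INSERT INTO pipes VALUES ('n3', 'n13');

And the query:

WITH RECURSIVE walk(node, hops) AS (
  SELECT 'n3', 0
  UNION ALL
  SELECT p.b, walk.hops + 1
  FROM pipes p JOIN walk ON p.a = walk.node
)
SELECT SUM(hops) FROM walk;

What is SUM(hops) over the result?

Base: (n3, hops=0).
Iteration 1: edges from {n3} -> (n12, hops=1), (n13, hops=1), (n34, hops=1).
Iteration 2: edges from {n12,n13,n34} -> (n12, hops=2), (n17, hops=2), (n21, hops=2), (n31, hops=2).
Iteration 3: edges from {n12,n17,n21,n31} -> (n2, hops=3).
Iteration 4: no outgoing edges from {n2}; recursion stops.
SUM(hops) = 0 + 1 + 1 + 1 + 2 + 2 + 2 + 2 + 3 = 14.

14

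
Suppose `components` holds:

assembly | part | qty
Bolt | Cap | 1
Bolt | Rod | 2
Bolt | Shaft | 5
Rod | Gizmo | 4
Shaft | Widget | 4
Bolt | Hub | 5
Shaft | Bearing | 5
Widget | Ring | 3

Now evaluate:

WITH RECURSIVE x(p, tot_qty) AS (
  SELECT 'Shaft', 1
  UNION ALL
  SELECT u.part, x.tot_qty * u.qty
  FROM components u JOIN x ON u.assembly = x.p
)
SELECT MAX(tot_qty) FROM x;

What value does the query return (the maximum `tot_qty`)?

Base: (Shaft, tot_qty=1).
Iteration 1: components of {Shaft} -> Bearing = 1*5 = 5, Widget = 1*4 = 4.
Iteration 2: components of {Bearing,Widget} -> Ring = 4*3 = 12.
Iteration 3: no further components; recursion stops.
tot_qty values: 1, 4, 5, 12; the maximum is 12.

12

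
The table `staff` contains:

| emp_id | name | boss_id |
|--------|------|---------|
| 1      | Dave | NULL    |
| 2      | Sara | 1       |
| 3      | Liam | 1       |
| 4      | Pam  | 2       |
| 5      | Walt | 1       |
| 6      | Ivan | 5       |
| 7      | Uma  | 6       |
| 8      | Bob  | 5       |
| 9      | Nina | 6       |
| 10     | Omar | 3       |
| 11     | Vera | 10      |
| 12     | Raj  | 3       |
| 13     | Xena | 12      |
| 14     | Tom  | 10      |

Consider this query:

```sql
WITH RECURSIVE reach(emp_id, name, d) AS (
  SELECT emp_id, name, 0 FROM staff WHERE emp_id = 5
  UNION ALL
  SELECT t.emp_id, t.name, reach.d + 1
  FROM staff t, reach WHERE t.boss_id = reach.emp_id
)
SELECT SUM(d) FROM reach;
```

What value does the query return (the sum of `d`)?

Base: emp_id=5 (Walt) at d 0.
Iteration 1: rows with boss_id in {5} -> Ivan (id 6, d 1), Bob (id 8, d 1).
Iteration 2: rows with boss_id in {6,8} -> Uma (id 7, d 2), Nina (id 9, d 2).
Iteration 3: no rows with boss_id in {7,9}; recursion stops.
SUM(d) = 0 + 1 + 1 + 2 + 2 = 6.

6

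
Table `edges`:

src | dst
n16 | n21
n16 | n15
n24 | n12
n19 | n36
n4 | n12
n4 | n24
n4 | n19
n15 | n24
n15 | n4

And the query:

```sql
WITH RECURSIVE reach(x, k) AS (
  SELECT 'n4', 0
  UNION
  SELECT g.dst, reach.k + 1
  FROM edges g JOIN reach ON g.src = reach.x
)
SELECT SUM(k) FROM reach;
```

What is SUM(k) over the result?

7

Base: (n4, k=0).
Iteration 1: edges from {n4} -> (n12, k=1), (n19, k=1), (n24, k=1).
Iteration 2: edges from {n12,n19,n24} -> (n12, k=2), (n36, k=2).
Iteration 3: no outgoing edges from {n12,n36}; recursion stops.
SUM(k) = 0 + 1 + 1 + 1 + 2 + 2 = 7.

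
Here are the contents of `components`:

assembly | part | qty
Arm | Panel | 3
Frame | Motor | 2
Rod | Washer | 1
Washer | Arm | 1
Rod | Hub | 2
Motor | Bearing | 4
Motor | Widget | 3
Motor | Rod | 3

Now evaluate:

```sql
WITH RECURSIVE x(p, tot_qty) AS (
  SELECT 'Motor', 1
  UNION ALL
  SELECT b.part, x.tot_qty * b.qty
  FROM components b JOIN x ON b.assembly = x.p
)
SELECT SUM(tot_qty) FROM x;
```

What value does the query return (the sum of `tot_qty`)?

Base: (Motor, tot_qty=1).
Iteration 1: components of {Motor} -> Bearing = 1*4 = 4, Rod = 1*3 = 3, Widget = 1*3 = 3.
Iteration 2: components of {Bearing,Rod,Widget} -> Hub = 3*2 = 6, Washer = 3*1 = 3.
Iteration 3: components of {Hub,Washer} -> Arm = 3*1 = 3.
Iteration 4: components of {Arm} -> Panel = 3*3 = 9.
Iteration 5: no further components; recursion stops.
SUM(tot_qty) = 1 + 3 + 4 + 3 + 6 + 3 + 3 + 9 = 32.

32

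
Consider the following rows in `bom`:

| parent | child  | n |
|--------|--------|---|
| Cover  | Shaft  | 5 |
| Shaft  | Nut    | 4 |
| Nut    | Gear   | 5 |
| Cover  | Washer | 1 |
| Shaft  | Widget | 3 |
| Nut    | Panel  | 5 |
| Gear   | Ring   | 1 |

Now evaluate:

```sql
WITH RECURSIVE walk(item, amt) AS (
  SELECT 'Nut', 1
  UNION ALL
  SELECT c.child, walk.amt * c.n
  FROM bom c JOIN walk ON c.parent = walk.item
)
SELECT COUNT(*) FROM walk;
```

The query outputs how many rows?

4

Base: (Nut, amt=1).
Iteration 1: components of {Nut} -> Gear = 1*5 = 5, Panel = 1*5 = 5.
Iteration 2: components of {Gear,Panel} -> Ring = 5*1 = 5.
Iteration 3: no further components; recursion stops.
Total rows emitted: 4.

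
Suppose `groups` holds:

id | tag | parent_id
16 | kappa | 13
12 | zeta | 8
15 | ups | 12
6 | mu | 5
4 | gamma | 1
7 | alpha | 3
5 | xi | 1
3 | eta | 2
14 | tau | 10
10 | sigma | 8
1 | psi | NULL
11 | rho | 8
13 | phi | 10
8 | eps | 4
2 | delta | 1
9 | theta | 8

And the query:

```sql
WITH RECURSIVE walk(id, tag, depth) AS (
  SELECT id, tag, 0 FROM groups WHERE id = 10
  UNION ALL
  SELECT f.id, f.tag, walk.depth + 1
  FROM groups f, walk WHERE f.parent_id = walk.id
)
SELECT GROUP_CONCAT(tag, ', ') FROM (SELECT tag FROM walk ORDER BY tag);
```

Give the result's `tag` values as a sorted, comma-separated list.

Base: id=10 (sigma) at depth 0.
Iteration 1: rows with parent_id in {10} -> phi (id 13, depth 1), tau (id 14, depth 1).
Iteration 2: rows with parent_id in {13,14} -> kappa (id 16, depth 2).
Iteration 3: no rows with parent_id in {16}; recursion stops.

kappa, phi, sigma, tau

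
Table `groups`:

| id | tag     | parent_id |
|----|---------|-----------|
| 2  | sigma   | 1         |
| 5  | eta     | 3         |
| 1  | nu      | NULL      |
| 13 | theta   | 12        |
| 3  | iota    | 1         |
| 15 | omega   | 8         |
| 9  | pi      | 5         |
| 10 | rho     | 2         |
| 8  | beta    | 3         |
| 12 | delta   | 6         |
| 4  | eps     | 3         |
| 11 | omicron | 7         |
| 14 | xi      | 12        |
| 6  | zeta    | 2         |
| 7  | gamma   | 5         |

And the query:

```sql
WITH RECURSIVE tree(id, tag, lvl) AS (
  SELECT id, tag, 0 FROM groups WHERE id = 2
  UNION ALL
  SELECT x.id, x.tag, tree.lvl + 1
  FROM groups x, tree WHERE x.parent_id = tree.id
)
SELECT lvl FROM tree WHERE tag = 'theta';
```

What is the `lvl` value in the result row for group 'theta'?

Base: id=2 (sigma) at lvl 0.
Iteration 1: rows with parent_id in {2} -> zeta (id 6, lvl 1), rho (id 10, lvl 1).
Iteration 2: rows with parent_id in {6,10} -> delta (id 12, lvl 2).
Iteration 3: rows with parent_id in {12} -> theta (id 13, lvl 3), xi (id 14, lvl 3).
Iteration 4: no rows with parent_id in {13,14}; recursion stops.

3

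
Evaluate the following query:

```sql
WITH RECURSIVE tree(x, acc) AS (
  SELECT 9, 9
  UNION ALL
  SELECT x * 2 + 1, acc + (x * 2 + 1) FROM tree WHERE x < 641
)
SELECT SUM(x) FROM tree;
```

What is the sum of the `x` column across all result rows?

2542

Base: x=9, acc=9.
Iteration 1: 9 < 641 holds -> x = 9 * 2 + 1 = 19, acc = 9 + 19 = 28.
Iteration 2: 19 < 641 holds -> x = 19 * 2 + 1 = 39, acc = 28 + 39 = 67.
Iteration 3: 39 < 641 holds -> x = 39 * 2 + 1 = 79, acc = 67 + 79 = 146.
Iteration 4: 79 < 641 holds -> x = 79 * 2 + 1 = 159, acc = 146 + 159 = 305.
Iteration 5: 159 < 641 holds -> x = 159 * 2 + 1 = 319, acc = 305 + 319 = 624.
Iteration 6: 319 < 641 holds -> x = 319 * 2 + 1 = 639, acc = 624 + 639 = 1263.
Iteration 7: 639 < 641 holds -> x = 639 * 2 + 1 = 1279, acc = 1263 + 1279 = 2542.
Iteration 8: 1279 < 641 fails; recursion stops.
SUM(x) = 9 + 19 + 39 + 79 + 159 + 319 + 639 + 1279 = 2542.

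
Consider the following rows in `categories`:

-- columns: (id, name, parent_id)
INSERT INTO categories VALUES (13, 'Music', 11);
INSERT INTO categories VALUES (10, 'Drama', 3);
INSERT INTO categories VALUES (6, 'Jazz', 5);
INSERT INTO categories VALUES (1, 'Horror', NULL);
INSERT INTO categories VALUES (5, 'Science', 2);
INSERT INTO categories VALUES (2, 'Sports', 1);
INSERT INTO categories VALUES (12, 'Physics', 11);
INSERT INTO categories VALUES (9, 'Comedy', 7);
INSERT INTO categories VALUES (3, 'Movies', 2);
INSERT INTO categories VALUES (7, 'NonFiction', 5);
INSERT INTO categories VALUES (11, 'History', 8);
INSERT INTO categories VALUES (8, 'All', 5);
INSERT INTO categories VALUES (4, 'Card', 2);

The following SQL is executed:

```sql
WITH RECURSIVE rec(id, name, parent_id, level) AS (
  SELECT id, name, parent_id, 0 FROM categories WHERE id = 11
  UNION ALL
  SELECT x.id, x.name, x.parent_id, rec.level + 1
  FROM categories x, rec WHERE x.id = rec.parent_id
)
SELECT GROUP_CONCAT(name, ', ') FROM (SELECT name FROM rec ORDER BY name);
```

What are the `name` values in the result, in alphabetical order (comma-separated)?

All, History, Horror, Science, Sports

Base: id=11 (History), parent_id=8, level 0.
Iteration 1: join on id=8 -> All (id 8, parent_id=5, level 1).
Iteration 2: join on id=5 -> Science (id 5, parent_id=2, level 2).
Iteration 3: join on id=2 -> Sports (id 2, parent_id=1, level 3).
Iteration 4: join on id=1 -> Horror (id 1, parent_id=NULL, level 4).
Iteration 5: parent_id is NULL; no match; recursion stops.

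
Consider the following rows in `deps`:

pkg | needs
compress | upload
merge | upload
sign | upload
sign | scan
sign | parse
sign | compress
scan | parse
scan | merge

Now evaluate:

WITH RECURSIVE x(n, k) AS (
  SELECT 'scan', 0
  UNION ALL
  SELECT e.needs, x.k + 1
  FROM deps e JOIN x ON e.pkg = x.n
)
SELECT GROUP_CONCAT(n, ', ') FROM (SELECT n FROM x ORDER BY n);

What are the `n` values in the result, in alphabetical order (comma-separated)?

Base: (scan, k=0).
Iteration 1: edges from {scan} -> (merge, k=1), (parse, k=1).
Iteration 2: edges from {merge,parse} -> (upload, k=2).
Iteration 3: no outgoing edges from {upload}; recursion stops.

merge, parse, scan, upload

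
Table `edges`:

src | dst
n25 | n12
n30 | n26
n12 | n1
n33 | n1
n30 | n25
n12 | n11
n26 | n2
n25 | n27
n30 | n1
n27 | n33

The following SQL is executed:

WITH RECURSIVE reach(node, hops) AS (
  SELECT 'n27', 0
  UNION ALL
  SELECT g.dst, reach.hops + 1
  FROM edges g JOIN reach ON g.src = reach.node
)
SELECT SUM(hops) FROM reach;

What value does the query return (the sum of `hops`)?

3

Base: (n27, hops=0).
Iteration 1: edges from {n27} -> (n33, hops=1).
Iteration 2: edges from {n33} -> (n1, hops=2).
Iteration 3: no outgoing edges from {n1}; recursion stops.
SUM(hops) = 0 + 1 + 2 = 3.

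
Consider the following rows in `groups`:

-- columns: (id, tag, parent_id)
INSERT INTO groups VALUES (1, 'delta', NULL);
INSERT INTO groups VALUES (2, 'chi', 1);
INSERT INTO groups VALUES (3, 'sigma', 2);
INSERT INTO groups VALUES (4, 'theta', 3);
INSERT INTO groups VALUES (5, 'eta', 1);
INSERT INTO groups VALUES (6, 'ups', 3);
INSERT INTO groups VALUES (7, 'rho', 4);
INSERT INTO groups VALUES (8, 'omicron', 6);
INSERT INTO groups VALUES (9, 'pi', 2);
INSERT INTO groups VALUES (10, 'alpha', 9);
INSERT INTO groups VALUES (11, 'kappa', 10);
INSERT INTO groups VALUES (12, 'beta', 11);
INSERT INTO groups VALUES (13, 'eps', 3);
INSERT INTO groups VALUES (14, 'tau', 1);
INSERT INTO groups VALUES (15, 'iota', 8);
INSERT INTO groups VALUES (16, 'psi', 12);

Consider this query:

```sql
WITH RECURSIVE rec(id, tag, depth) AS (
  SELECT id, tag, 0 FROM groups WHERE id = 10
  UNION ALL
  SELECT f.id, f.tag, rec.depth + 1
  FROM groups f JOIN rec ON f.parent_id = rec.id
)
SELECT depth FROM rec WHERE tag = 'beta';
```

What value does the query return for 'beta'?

2

Base: id=10 (alpha) at depth 0.
Iteration 1: rows with parent_id in {10} -> kappa (id 11, depth 1).
Iteration 2: rows with parent_id in {11} -> beta (id 12, depth 2).
Iteration 3: rows with parent_id in {12} -> psi (id 16, depth 3).
Iteration 4: no rows with parent_id in {16}; recursion stops.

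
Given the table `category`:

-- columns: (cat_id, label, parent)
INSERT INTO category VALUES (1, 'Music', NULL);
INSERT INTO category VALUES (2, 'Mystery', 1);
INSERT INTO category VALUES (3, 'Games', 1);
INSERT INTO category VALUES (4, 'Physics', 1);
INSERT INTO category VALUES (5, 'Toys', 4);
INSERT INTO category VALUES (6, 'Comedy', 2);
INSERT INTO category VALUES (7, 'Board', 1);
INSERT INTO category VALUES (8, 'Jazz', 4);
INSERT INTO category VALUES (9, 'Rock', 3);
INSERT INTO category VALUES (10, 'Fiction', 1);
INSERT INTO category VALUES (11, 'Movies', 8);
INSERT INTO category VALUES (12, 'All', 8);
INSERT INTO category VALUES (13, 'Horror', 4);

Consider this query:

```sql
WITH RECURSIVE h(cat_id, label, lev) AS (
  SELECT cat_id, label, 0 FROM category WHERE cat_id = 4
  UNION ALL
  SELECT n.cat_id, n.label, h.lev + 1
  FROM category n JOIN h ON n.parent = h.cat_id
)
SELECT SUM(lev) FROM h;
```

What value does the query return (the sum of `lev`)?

Base: cat_id=4 (Physics) at lev 0.
Iteration 1: rows with parent in {4} -> Toys (id 5, lev 1), Jazz (id 8, lev 1), Horror (id 13, lev 1).
Iteration 2: rows with parent in {5,8,13} -> Movies (id 11, lev 2), All (id 12, lev 2).
Iteration 3: no rows with parent in {11,12}; recursion stops.
SUM(lev) = 0 + 1 + 1 + 1 + 2 + 2 = 7.

7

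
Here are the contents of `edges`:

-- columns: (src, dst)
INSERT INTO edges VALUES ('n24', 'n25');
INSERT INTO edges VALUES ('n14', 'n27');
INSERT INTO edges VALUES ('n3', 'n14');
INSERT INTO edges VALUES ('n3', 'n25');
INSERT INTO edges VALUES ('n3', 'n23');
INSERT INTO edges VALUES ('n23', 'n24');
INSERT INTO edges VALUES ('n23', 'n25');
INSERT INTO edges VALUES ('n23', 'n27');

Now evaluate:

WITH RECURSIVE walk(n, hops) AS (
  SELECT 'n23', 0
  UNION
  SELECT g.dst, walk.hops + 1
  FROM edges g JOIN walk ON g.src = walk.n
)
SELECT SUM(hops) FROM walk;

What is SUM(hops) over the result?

Base: (n23, hops=0).
Iteration 1: edges from {n23} -> (n24, hops=1), (n25, hops=1), (n27, hops=1).
Iteration 2: edges from {n24,n25,n27} -> (n25, hops=2).
Iteration 3: no outgoing edges from {n25}; recursion stops.
SUM(hops) = 0 + 1 + 1 + 1 + 2 = 5.

5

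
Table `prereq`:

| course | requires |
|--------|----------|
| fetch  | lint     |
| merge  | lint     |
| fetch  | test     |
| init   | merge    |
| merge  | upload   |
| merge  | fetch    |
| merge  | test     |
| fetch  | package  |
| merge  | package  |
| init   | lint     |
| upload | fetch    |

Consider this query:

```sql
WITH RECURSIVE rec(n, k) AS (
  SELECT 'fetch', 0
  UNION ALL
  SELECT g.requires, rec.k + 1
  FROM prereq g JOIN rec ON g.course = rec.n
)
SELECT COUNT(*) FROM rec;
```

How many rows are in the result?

Base: (fetch, k=0).
Iteration 1: edges from {fetch} -> (lint, k=1), (package, k=1), (test, k=1).
Iteration 2: no outgoing edges from {lint,package,test}; recursion stops.
Total rows emitted: 4.

4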